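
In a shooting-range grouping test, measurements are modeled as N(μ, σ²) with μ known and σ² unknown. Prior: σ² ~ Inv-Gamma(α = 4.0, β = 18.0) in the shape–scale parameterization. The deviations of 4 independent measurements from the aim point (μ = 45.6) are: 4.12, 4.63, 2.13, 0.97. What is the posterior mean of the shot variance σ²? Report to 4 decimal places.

7.9889

With known mean μ and an Inverse-Gamma(α, β) prior on σ², the Normal likelihood is conjugate: posterior is Inv-Gamma(α + n/2, β + Σ(xᵢ−μ)²/2).
Σ(xᵢ−μ)² = (4.12)² + (4.63)² + (2.13)² + (0.97)² = 43.8891.
Posterior: Inv-Gamma(4.0 + 4/2, 18.0 + 43.8891/2) = Inv-Gamma(6.00, 39.94455).
E[σ²|data] = β/(α−1) = 39.94455/5.00 = 7.9889.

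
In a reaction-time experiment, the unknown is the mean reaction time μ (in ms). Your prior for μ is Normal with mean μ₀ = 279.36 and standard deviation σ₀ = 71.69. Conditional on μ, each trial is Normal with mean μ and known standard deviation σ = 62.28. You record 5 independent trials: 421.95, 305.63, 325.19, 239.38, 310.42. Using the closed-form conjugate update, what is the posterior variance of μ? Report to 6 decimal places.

For Normal data with known variance σ², a Normal(μ₀, σ₀²) prior on μ is conjugate. Posterior precision = 1/σ₀² + n/σ²; posterior mean is the precision-weighted average of μ₀ and x̄.
σ₀² = 71.69² = 5139.4561, σ² = 62.28² = 3878.7984; σ² + n·σ₀² = 3878.7984 + 5·5139.4561 = 29576.0789.
Posterior precision = 1/σ₀² + n/σ² = 1/5139.4561 + 5/3878.7984 = (σ² + n·σ₀²)/(σ₀²σ²) = 29576.0789/(5139.4561·3878.7984); posterior variance σₙ² = σ₀²σ²/(σ² + n·σ₀²) = 5139.4561·3878.7984/29576.0789 = 674.021535.

674.021535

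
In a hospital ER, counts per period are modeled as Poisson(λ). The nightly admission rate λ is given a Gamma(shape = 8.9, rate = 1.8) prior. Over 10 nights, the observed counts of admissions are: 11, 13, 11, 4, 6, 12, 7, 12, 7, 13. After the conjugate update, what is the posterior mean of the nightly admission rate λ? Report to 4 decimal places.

8.8898

With a Gamma(shape α, rate β) prior, the Poisson likelihood is conjugate: the posterior is Gamma(α + ΣXᵢ, β + n).
Sum of counts S = 96 over n = 10 nights.
Posterior: Gamma(α+S, β+n) = Gamma(8.9+96, 1.8+10) = Gamma(104.9, 11.8).
Posterior mean = α/β = 104.9/11.8 = 8.8898.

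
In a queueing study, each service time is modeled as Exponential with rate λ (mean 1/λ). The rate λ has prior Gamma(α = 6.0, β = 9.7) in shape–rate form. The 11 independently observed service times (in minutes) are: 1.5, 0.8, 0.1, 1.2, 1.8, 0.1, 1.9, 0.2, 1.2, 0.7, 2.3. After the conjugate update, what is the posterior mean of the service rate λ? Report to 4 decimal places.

0.7907

With a Gamma(shape α, rate β) prior on the exponential rate λ, the posterior after n observations with total T = Σxᵢ is Gamma(α+n, β+T).
Sum of observations T = 11.8 minutes; n = 11.
Posterior: Gamma(6.0+11, 9.7+11.8) = Gamma(17.0, 21.5).
Posterior mean of λ = α/β = 17.0/21.5 = 0.7907.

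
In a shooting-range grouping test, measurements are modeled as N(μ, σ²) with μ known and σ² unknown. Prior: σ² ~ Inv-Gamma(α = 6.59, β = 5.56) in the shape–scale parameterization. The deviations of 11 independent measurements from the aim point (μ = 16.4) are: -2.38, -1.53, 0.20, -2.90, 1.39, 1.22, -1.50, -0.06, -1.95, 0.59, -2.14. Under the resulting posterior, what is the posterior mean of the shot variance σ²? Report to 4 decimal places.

With known mean μ and an Inverse-Gamma(α, β) prior on σ², the Normal likelihood is conjugate: posterior is Inv-Gamma(α + n/2, β + Σ(xᵢ−μ)²/2).
Σ(xᵢ−μ)² = (-2.38)² + (-1.53)² + (0.20)² + (-2.90)² + (1.39)² + (1.22)² + (-1.50)² + (-0.06)² + (-1.95)² + (0.59)² + (-2.14)² = 30.8596.
Posterior: Inv-Gamma(6.59 + 11/2, 5.56 + 30.8596/2) = Inv-Gamma(12.09, 20.98980).
E[σ²|data] = β/(α−1) = 20.98980/11.09 = 1.8927.

1.8927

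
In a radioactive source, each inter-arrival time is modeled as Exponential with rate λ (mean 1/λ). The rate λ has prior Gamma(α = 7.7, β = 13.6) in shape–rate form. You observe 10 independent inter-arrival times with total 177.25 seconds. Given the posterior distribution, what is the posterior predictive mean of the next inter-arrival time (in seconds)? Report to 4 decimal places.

11.4281

With a Gamma(shape α, rate β) prior on the exponential rate λ, the posterior after n observations with total T = Σxᵢ is Gamma(α+n, β+T).
Posterior: Gamma(7.7+10, 13.6+177.25) = Gamma(17.7, 190.85).
The predictive distribution for the next observation is Lomax; its mean is β/(α−1) = 190.85/16.7 = 11.4281.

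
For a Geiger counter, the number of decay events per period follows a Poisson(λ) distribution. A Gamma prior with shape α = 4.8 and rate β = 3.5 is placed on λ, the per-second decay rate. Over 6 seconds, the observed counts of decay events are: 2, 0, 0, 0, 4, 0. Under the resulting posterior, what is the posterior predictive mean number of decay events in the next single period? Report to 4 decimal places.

With a Gamma(shape α, rate β) prior, the Poisson likelihood is conjugate: the posterior is Gamma(α + ΣXᵢ, β + n).
Sum of counts S = 6 over n = 6 seconds.
Posterior: Gamma(α+S, β+n) = Gamma(4.8+6, 3.5+6) = Gamma(10.8, 9.5).
The predictive distribution for one future period is NegBinom with mean α/β = 1.1368.

1.1368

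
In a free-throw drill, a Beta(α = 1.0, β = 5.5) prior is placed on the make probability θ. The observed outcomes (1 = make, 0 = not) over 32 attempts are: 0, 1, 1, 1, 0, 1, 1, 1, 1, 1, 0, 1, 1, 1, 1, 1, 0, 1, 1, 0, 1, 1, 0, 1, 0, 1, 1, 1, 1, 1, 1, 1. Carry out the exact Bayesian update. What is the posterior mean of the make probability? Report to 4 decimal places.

The Beta prior is conjugate to a Binomial/Bernoulli likelihood; the update adds successes to α and failures to β.
Posterior: Beta(α+k, β+n−k) = Beta(1.0+25, 5.5+7) = Beta(26.0, 12.5).
Posterior mean = α/(α+β) = 26.0/38.5 = 0.6753.

0.6753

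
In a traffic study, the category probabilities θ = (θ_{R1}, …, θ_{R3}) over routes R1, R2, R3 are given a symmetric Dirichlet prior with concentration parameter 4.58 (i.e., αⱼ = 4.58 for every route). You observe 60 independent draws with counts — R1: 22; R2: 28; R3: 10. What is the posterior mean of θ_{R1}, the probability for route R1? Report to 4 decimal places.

0.3605

The Dirichlet prior is conjugate to the Multinomial likelihood: each posterior αⱼ = prior αⱼ + observed count nⱼ.
Posterior concentration: (26.58, 32.58, 14.58), total = 73.74.
E[θ_{R1}|data] = α_{R1}/Σα = 26.58/73.74 = 0.3605.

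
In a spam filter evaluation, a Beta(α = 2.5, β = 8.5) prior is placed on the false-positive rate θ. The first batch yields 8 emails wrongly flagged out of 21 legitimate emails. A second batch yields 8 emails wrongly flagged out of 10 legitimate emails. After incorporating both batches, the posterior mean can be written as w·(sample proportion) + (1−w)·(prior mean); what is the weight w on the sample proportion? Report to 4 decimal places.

0.7381

The Beta prior is conjugate to a Binomial/Bernoulli likelihood; the update adds successes to α and failures to β.
Total number of legitimate emails: n = 21 + 10 = 31.
Posterior mean = (α₀+k)/(α₀+β₀+n) = [n/(α₀+β₀+n)]·(k/n) + [(α₀+β₀)/(α₀+β₀+n)]·α₀/(α₀+β₀), so only n and the prior enter the weight.
The weight on the data is w = n/(α₀+β₀+n) = 31/(2.5+8.5+31) = 31/42.0 = 0.7381.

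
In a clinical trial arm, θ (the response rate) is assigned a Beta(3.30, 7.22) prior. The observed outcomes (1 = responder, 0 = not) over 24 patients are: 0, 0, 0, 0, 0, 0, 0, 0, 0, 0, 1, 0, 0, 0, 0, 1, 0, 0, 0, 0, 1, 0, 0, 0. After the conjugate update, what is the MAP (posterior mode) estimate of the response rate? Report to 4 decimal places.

The Beta prior is conjugate to a Binomial/Bernoulli likelihood; the update adds successes to α and failures to β.
Posterior: Beta(α+k, β+n−k) = Beta(3.30+3, 7.22+21) = Beta(6.30, 28.22).
Mode of Beta(a,b) for a,b>1 is (a−1)/(a+b−2) = 5.30/32.52 = 0.1630.

0.1630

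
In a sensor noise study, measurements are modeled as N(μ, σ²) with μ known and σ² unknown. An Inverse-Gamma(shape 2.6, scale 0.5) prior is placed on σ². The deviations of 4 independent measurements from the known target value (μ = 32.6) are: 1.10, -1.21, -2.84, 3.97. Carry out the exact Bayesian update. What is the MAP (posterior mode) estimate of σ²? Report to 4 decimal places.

2.4554

With known mean μ and an Inverse-Gamma(α, β) prior on σ², the Normal likelihood is conjugate: posterior is Inv-Gamma(α + n/2, β + Σ(xᵢ−μ)²/2).
Σ(xᵢ−μ)² = (1.10)² + (-1.21)² + (-2.84)² + (3.97)² = 26.5006.
Posterior: Inv-Gamma(2.6 + 4/2, 0.5 + 26.5006/2) = Inv-Gamma(4.60, 13.75030).
Mode = β/(α+1) = 13.75030/5.60 = 2.4554.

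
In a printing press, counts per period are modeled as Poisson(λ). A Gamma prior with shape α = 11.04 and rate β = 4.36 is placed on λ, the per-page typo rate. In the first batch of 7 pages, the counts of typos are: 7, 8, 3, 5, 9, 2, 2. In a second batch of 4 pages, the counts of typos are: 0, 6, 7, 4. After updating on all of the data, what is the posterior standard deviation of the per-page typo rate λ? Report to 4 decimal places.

With a Gamma(shape α, rate β) prior, the Poisson likelihood is conjugate: the posterior is Gamma(α + ΣXᵢ, β + n).
Batch 1: sum of counts S = 36 over n = 7 pages.
After batch 1: Gamma(α+S, β+n) = Gamma(11.04+36, 4.36+7) = Gamma(47.04, 11.36).
Batch 2: sum of counts S = 17 over n = 4 pages.
After batch 2: Gamma(α+S, β+n) = Gamma(47.04+17, 11.36+4) = Gamma(64.04, 15.36).
SD = √α/β = √64.04/15.36 = 0.5210.

0.5210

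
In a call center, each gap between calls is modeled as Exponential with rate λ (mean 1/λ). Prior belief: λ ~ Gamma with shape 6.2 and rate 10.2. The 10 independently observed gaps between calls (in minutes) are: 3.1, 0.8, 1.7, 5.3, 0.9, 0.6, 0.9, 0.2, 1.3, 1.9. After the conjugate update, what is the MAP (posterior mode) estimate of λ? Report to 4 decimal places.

0.5651

With a Gamma(shape α, rate β) prior on the exponential rate λ, the posterior after n observations with total T = Σxᵢ is Gamma(α+n, β+T).
Sum of observations T = 16.7 minutes; n = 10.
Posterior: Gamma(6.2+10, 10.2+16.7) = Gamma(16.2, 26.9).
Mode = (α−1)/β = 0.5651.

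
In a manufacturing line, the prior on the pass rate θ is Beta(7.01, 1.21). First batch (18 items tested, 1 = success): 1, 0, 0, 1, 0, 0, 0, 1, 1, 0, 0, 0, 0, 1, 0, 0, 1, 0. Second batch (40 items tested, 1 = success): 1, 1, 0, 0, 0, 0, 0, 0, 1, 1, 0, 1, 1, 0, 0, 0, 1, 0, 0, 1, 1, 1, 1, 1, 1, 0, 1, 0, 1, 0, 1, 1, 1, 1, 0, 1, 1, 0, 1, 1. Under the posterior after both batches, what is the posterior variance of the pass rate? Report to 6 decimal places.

0.003691

The Beta prior is conjugate to a Binomial/Bernoulli likelihood; the update adds successes to α and failures to β.
After batch 1: Beta(7.01+6, 1.21+12) = Beta(13.01, 13.21).
After batch 2: Beta(13.01+23, 13.21+17) = Beta(36.01, 30.21).
Var = αβ/((α+β)²(α+β+1)) = 36.01·30.21/(66.22²·67.22) = 0.003691.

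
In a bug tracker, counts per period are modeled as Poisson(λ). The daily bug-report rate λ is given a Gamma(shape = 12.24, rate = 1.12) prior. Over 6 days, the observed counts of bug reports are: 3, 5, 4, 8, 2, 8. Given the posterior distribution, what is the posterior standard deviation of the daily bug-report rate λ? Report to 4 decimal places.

0.9128

With a Gamma(shape α, rate β) prior, the Poisson likelihood is conjugate: the posterior is Gamma(α + ΣXᵢ, β + n).
Sum of counts S = 30 over n = 6 days.
Posterior: Gamma(α+S, β+n) = Gamma(12.24+30, 1.12+6) = Gamma(42.24, 7.12).
SD = √α/β = √42.24/7.12 = 0.9128.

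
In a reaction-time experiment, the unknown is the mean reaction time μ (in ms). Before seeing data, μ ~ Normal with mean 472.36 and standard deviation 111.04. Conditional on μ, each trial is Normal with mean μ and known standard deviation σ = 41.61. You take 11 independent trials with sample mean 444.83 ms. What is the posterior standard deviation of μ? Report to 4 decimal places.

For Normal data with known variance σ², a Normal(μ₀, σ₀²) prior on μ is conjugate. Posterior precision = 1/σ₀² + n/σ²; posterior mean is the precision-weighted average of μ₀ and x̄.
σ₀² = 111.04² = 12329.8816, σ² = 41.61² = 1731.3921; σ² + n·σ₀² = 1731.3921 + 11·12329.8816 = 137360.0897.
Posterior precision = 1/σ₀² + n/σ² = 1/12329.8816 + 11/1731.3921 = (σ² + n·σ₀²)/(σ₀²σ²) = 137360.0897/(12329.8816·1731.3921); posterior variance σₙ² = σ₀²σ²/(σ² + n·σ₀²) = 12329.8816·1731.3921/137360.0897 = 155.415300.
Posterior SD = √σₙ² = √(12329.8816·1731.3921/137360.0897) = 12.4666.

12.4666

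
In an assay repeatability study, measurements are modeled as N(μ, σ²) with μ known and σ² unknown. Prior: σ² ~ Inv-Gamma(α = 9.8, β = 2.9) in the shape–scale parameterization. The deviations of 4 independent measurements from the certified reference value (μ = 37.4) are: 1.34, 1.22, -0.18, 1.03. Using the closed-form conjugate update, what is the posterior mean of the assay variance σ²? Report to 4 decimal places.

0.4712

With known mean μ and an Inverse-Gamma(α, β) prior on σ², the Normal likelihood is conjugate: posterior is Inv-Gamma(α + n/2, β + Σ(xᵢ−μ)²/2).
Σ(xᵢ−μ)² = (1.34)² + (1.22)² + (-0.18)² + (1.03)² = 4.3773.
Posterior: Inv-Gamma(9.8 + 4/2, 2.9 + 4.3773/2) = Inv-Gamma(11.80, 5.08865).
E[σ²|data] = β/(α−1) = 5.08865/10.80 = 0.4712.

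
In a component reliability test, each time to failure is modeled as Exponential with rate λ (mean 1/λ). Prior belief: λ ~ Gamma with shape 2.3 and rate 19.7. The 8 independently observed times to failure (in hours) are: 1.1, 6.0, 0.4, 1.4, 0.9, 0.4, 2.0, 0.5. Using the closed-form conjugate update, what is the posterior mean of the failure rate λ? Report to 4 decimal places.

With a Gamma(shape α, rate β) prior on the exponential rate λ, the posterior after n observations with total T = Σxᵢ is Gamma(α+n, β+T).
Sum of observations T = 12.7 hours; n = 8.
Posterior: Gamma(2.3+8, 19.7+12.7) = Gamma(10.3, 32.4).
Posterior mean of λ = α/β = 10.3/32.4 = 0.3179.

0.3179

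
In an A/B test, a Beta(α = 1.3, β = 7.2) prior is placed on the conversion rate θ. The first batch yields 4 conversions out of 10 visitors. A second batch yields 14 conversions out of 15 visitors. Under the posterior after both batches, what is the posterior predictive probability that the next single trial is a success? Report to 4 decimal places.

0.5761

The Beta prior is conjugate to a Binomial/Bernoulli likelihood; the update adds successes to α and failures to β.
After batch 1: Beta(1.3+4, 7.2+6) = Beta(5.3, 13.2).
After batch 2: Beta(5.3+14, 13.2+1) = Beta(19.3, 14.2).
For a single future Bernoulli trial, P(success | data) = α/(α+β) = 0.5761.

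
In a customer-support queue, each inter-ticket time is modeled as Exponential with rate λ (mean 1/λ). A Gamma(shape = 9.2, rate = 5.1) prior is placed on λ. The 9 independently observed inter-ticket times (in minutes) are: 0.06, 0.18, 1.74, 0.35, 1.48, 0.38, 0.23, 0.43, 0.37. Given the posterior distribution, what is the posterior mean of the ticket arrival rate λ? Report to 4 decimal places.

With a Gamma(shape α, rate β) prior on the exponential rate λ, the posterior after n observations with total T = Σxᵢ is Gamma(α+n, β+T).
Sum of observations T = 5.22 minutes; n = 9.
Posterior: Gamma(9.2+9, 5.1+5.22) = Gamma(18.2, 10.32).
Posterior mean of λ = α/β = 18.2/10.32 = 1.7636.

1.7636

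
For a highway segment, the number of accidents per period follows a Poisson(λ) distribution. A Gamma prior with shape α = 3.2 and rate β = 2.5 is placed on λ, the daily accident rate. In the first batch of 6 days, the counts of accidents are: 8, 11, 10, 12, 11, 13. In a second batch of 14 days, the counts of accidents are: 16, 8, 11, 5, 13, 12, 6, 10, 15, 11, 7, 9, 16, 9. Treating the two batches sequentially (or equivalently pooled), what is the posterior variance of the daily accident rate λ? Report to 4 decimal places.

0.4271

With a Gamma(shape α, rate β) prior, the Poisson likelihood is conjugate: the posterior is Gamma(α + ΣXᵢ, β + n).
Batch 1: sum of counts S = 65 over n = 6 days.
After batch 1: Gamma(α+S, β+n) = Gamma(3.2+65, 2.5+6) = Gamma(68.2, 8.5).
Batch 2: sum of counts S = 148 over n = 14 days.
After batch 2: Gamma(α+S, β+n) = Gamma(68.2+148, 8.5+14) = Gamma(216.2, 22.5).
Var = α/β² = 216.2/22.5² = 0.4271.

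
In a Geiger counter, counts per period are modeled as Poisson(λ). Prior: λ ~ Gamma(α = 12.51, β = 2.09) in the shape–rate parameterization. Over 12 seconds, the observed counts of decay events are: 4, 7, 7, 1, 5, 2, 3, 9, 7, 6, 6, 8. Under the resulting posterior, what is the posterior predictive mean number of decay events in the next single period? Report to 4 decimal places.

With a Gamma(shape α, rate β) prior, the Poisson likelihood is conjugate: the posterior is Gamma(α + ΣXᵢ, β + n).
Sum of counts S = 65 over n = 12 seconds.
Posterior: Gamma(α+S, β+n) = Gamma(12.51+65, 2.09+12) = Gamma(77.51, 14.09).
The predictive distribution for one future period is NegBinom with mean α/β = 5.5011.

5.5011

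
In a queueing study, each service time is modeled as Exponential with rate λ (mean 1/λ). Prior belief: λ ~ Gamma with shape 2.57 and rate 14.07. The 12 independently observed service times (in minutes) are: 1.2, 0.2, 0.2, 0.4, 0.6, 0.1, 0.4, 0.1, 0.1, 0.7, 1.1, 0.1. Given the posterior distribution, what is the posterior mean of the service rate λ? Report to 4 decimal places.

0.7561

With a Gamma(shape α, rate β) prior on the exponential rate λ, the posterior after n observations with total T = Σxᵢ is Gamma(α+n, β+T).
Sum of observations T = 5.2 minutes; n = 12.
Posterior: Gamma(2.57+12, 14.07+5.2) = Gamma(14.57, 19.27).
Posterior mean of λ = α/β = 14.57/19.27 = 0.7561.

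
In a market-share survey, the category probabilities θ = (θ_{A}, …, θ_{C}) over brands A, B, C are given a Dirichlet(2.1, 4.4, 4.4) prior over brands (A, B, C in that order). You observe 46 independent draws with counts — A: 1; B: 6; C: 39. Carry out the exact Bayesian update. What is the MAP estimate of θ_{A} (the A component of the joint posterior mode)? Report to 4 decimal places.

0.0390

The Dirichlet prior is conjugate to the Multinomial likelihood: each posterior αⱼ = prior αⱼ + observed count nⱼ.
Posterior concentration: (3.1, 10.4, 43.4), total = 56.9.
Joint mode component: (α_{A}−1)/(Σα−K) = 2.1/53.9 = 0.0390.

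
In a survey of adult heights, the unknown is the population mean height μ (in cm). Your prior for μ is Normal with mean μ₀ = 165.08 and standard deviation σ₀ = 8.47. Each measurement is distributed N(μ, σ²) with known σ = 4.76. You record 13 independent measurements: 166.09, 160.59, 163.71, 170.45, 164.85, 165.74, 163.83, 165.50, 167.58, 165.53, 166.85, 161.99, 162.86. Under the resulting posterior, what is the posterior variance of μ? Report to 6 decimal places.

For Normal data with known variance σ², a Normal(μ₀, σ₀²) prior on μ is conjugate. Posterior precision = 1/σ₀² + n/σ²; posterior mean is the precision-weighted average of μ₀ and x̄.
σ₀² = 8.47² = 71.7409, σ² = 4.76² = 22.6576; σ² + n·σ₀² = 22.6576 + 13·71.7409 = 955.2893.
Posterior precision = 1/σ₀² + n/σ² = 1/71.7409 + 13/22.6576 = (σ² + n·σ₀²)/(σ₀²σ²) = 955.2893/(71.7409·22.6576); posterior variance σₙ² = σ₀²σ²/(σ² + n·σ₀²) = 71.7409·22.6576/955.2893 = 1.701554.

1.701554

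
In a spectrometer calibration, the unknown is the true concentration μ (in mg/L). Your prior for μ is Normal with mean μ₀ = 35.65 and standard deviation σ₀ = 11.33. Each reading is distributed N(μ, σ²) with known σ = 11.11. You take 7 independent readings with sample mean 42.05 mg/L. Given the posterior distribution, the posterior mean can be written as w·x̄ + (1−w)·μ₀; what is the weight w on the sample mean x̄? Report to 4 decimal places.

0.8792

For Normal data with known variance σ², a Normal(μ₀, σ₀²) prior on μ is conjugate. Posterior precision = 1/σ₀² + n/σ²; posterior mean is the precision-weighted average of μ₀ and x̄.
σ₀² = 11.33² = 128.3689, σ² = 11.11² = 123.4321. Prior precision 1/σ₀² = 1/128.3689; data precision n/σ² = 7/123.4321.
w = (n/σ²)/(1/σ₀² + n/σ²) = n·σ₀²/(σ² + n·σ₀²) = 7·128.3689/(123.4321 + 7·128.3689) = 898.5823/1022.0144 = 0.8792.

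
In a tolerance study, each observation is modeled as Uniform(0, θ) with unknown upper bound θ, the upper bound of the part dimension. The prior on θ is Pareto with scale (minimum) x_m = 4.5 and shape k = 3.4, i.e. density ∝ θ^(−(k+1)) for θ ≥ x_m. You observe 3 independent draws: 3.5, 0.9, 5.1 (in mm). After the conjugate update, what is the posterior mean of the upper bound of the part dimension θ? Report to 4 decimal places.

6.0444

A Pareto(scale x_m, shape k) prior on the upper bound θ of Uniform(0, θ) is conjugate: posterior is Pareto(max(x_m, max xᵢ), k + n).
Sample maximum = 5.1; prior scale x_m = 4.5 → posterior scale = max = 5.1.
Posterior shape = 3.4 + 3 = 6.4.
E[θ|data] = k·x_m/(k−1) = 6.4·5.1/5.4 = 6.0444.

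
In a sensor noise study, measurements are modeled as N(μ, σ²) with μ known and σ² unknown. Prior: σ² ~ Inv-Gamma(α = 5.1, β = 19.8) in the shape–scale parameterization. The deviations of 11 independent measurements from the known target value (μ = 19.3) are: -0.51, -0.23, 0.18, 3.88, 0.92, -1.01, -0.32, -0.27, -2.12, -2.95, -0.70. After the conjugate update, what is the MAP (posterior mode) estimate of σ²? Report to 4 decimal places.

With known mean μ and an Inverse-Gamma(α, β) prior on σ², the Normal likelihood is conjugate: posterior is Inv-Gamma(α + n/2, β + Σ(xᵢ−μ)²/2).
Σ(xᵢ−μ)² = (-0.51)² + (-0.23)² + (0.18)² + (3.88)² + (0.92)² + (-1.01)² + (-0.32)² + (-0.27)² + (-2.12)² + (-2.95)² + (-0.70)² = 31.1285.
Posterior: Inv-Gamma(5.1 + 11/2, 19.8 + 31.1285/2) = Inv-Gamma(10.60, 35.36425).
Mode = β/(α+1) = 35.36425/11.60 = 3.0486.

3.0486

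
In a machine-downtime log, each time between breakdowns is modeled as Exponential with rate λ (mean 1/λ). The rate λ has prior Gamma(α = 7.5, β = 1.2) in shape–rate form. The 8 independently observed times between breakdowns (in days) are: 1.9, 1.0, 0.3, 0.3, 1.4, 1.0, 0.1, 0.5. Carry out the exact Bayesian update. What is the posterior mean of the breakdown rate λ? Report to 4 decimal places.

2.0130

With a Gamma(shape α, rate β) prior on the exponential rate λ, the posterior after n observations with total T = Σxᵢ is Gamma(α+n, β+T).
Sum of observations T = 6.5 days; n = 8.
Posterior: Gamma(7.5+8, 1.2+6.5) = Gamma(15.5, 7.7).
Posterior mean of λ = α/β = 15.5/7.7 = 2.0130.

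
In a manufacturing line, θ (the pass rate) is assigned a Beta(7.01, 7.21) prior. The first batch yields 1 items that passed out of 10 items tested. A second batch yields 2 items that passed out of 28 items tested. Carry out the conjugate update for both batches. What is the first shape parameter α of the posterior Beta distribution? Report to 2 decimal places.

10.01

The Beta prior is conjugate to a Binomial/Bernoulli likelihood; the update adds successes to α and failures to β.
After batch 1: Beta(7.01+1, 7.21+9) = Beta(8.01, 16.21).
After batch 2: Beta(8.01+2, 16.21+26) = Beta(10.01, 42.21).
Posterior α = 10.01.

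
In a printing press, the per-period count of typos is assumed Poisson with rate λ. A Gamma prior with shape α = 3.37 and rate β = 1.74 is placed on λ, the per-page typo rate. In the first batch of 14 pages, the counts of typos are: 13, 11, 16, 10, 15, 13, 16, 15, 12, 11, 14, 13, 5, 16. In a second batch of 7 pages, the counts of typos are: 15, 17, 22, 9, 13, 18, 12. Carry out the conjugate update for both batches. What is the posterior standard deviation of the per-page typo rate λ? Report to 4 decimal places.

With a Gamma(shape α, rate β) prior, the Poisson likelihood is conjugate: the posterior is Gamma(α + ΣXᵢ, β + n).
Batch 1: sum of counts S = 180 over n = 14 pages.
After batch 1: Gamma(α+S, β+n) = Gamma(3.37+180, 1.74+14) = Gamma(183.37, 15.74).
Batch 2: sum of counts S = 106 over n = 7 pages.
After batch 2: Gamma(α+S, β+n) = Gamma(183.37+106, 15.74+7) = Gamma(289.37, 22.74).
SD = √α/β = √289.37/22.74 = 0.7481.

0.7481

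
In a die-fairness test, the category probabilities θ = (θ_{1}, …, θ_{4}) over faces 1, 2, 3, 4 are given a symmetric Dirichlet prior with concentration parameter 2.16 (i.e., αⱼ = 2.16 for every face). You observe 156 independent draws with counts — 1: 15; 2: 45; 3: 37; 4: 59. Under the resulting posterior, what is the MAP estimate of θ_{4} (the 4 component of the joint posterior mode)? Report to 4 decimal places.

0.3745

The Dirichlet prior is conjugate to the Multinomial likelihood: each posterior αⱼ = prior αⱼ + observed count nⱼ.
Posterior concentration: (17.16, 47.16, 39.16, 61.16), total = 164.64.
Joint mode component: (α_{4}−1)/(Σα−K) = 60.16/160.64 = 0.3745.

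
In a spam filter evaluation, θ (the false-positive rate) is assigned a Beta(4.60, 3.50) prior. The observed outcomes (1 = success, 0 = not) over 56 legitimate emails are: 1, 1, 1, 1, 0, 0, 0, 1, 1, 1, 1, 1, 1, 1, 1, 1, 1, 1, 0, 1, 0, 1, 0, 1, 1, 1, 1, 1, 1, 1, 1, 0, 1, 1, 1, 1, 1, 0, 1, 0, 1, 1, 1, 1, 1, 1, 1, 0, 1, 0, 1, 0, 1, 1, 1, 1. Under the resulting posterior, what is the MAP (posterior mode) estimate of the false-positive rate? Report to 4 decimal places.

The Beta prior is conjugate to a Binomial/Bernoulli likelihood; the update adds successes to α and failures to β.
Posterior: Beta(α+k, β+n−k) = Beta(4.60+44, 3.50+12) = Beta(48.60, 15.50).
Mode of Beta(a,b) for a,b>1 is (a−1)/(a+b−2) = 47.60/62.10 = 0.7665.

0.7665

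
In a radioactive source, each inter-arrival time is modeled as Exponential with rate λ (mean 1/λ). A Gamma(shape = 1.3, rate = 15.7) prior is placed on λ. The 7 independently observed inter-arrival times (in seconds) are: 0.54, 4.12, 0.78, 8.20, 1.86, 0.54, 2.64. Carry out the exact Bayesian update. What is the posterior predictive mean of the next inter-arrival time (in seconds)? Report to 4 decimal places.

4.7096

With a Gamma(shape α, rate β) prior on the exponential rate λ, the posterior after n observations with total T = Σxᵢ is Gamma(α+n, β+T).
Sum of observations T = 18.68 seconds; n = 7.
Posterior: Gamma(1.3+7, 15.7+18.68) = Gamma(8.3, 34.38).
The predictive distribution for the next observation is Lomax; its mean is β/(α−1) = 34.38/7.3 = 4.7096.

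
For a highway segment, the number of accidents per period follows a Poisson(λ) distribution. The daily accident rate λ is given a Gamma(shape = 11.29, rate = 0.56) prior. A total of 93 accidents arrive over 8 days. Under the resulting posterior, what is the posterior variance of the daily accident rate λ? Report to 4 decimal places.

With a Gamma(shape α, rate β) prior, the Poisson likelihood is conjugate: the posterior is Gamma(α + ΣXᵢ, β + n).
Posterior: Gamma(α+S, β+n) = Gamma(11.29+93, 0.56+8) = Gamma(104.29, 8.56).
Var = α/β² = 104.29/8.56² = 1.4233.

1.4233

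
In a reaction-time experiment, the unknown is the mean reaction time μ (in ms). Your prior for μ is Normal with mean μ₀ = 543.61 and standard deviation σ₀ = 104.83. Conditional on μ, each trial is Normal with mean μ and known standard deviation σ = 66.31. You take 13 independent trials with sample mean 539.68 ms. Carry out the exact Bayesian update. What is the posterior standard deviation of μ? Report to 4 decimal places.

18.1144

For Normal data with known variance σ², a Normal(μ₀, σ₀²) prior on μ is conjugate. Posterior precision = 1/σ₀² + n/σ²; posterior mean is the precision-weighted average of μ₀ and x̄.
σ₀² = 104.83² = 10989.3289, σ² = 66.31² = 4397.0161; σ² + n·σ₀² = 4397.0161 + 13·10989.3289 = 147258.2918.
Posterior precision = 1/σ₀² + n/σ² = 1/10989.3289 + 13/4397.0161 = (σ² + n·σ₀²)/(σ₀²σ²) = 147258.2918/(10989.3289·4397.0161); posterior variance σₙ² = σ₀²σ²/(σ² + n·σ₀²) = 10989.3289·4397.0161/147258.2918 = 328.132668.
Posterior SD = √σₙ² = √(10989.3289·4397.0161/147258.2918) = 18.1144.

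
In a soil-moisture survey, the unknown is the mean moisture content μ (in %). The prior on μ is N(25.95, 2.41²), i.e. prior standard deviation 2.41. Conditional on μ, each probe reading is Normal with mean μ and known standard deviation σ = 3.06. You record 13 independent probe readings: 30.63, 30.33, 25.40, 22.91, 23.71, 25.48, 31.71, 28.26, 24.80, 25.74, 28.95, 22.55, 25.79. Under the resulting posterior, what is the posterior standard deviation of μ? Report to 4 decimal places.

0.8005

For Normal data with known variance σ², a Normal(μ₀, σ₀²) prior on μ is conjugate. Posterior precision = 1/σ₀² + n/σ²; posterior mean is the precision-weighted average of μ₀ and x̄.
σ₀² = 2.41² = 5.8081, σ² = 3.06² = 9.3636; σ² + n·σ₀² = 9.3636 + 13·5.8081 = 84.8689.
Posterior precision = 1/σ₀² + n/σ² = 1/5.8081 + 13/9.3636 = (σ² + n·σ₀²)/(σ₀²σ²) = 84.8689/(5.8081·9.3636); posterior variance σₙ² = σ₀²σ²/(σ² + n·σ₀²) = 5.8081·9.3636/84.8689 = 0.640809.
Posterior SD = √σₙ² = √(5.8081·9.3636/84.8689) = 0.8005.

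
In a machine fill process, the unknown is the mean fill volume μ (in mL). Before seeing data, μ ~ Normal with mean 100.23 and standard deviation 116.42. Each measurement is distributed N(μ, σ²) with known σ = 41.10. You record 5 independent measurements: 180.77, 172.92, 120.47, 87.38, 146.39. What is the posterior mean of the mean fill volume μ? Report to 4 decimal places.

For Normal data with known variance σ², a Normal(μ₀, σ₀²) prior on μ is conjugate. Posterior precision = 1/σ₀² + n/σ²; posterior mean is the precision-weighted average of μ₀ and x̄.
Σxᵢ = 180.77 + 172.92 + 120.47 + 87.38 + 146.39 = 707.93, so n·x̄ = 707.93.
σ₀² = 116.42² = 13553.6164, σ² = 41.10² = 1689.21; σ² + n·σ₀² = 1689.21 + 5·13553.6164 = 69457.292.
Posterior mean = (μ₀/σ₀² + n·x̄/σ²)/(1/σ₀² + n/σ²) = (σ²·μ₀ + σ₀²·n·x̄)/(σ² + n·σ₀²) = (1689.21·100.23 + 13553.6164·707.93)/69457.292 = 9764321.176352/69457.292 = 140.5802.

140.5802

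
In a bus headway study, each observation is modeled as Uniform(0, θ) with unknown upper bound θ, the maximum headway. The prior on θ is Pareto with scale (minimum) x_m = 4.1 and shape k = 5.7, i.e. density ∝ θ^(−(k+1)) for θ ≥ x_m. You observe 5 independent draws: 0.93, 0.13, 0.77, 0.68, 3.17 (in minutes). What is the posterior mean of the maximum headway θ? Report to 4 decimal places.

4.5227

A Pareto(scale x_m, shape k) prior on the upper bound θ of Uniform(0, θ) is conjugate: posterior is Pareto(max(x_m, max xᵢ), k + n).
Sample maximum = 3.17; prior scale x_m = 4.1 → posterior scale = max = 4.10.
Posterior shape = 5.7 + 5 = 10.7.
E[θ|data] = k·x_m/(k−1) = 10.7·4.10/9.7 = 4.5227.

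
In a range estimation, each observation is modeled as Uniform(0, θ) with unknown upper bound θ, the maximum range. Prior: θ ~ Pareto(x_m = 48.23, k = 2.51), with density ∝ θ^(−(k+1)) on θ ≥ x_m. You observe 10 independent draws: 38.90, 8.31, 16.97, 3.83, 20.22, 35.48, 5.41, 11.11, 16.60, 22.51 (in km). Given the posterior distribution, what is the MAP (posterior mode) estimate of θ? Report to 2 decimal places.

48.23

A Pareto(scale x_m, shape k) prior on the upper bound θ of Uniform(0, θ) is conjugate: posterior is Pareto(max(x_m, max xᵢ), k + n).
Sample maximum = 38.90; prior scale x_m = 48.23 → posterior scale = max = 48.23.
Posterior shape = 2.51 + 10 = 12.51.
The Pareto density is decreasing on [x_m, ∞), so the mode is x_m = 48.23.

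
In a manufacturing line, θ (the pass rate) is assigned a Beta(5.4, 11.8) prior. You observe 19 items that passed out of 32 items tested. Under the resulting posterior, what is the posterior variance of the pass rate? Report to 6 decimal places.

0.004980

The Beta prior is conjugate to a Binomial/Bernoulli likelihood; the update adds successes to α and failures to β.
Posterior: Beta(α+k, β+n−k) = Beta(5.4+19, 11.8+13) = Beta(24.4, 24.8).
Var = αβ/((α+β)²(α+β+1)) = 24.4·24.8/(49.2²·50.2) = 0.004980.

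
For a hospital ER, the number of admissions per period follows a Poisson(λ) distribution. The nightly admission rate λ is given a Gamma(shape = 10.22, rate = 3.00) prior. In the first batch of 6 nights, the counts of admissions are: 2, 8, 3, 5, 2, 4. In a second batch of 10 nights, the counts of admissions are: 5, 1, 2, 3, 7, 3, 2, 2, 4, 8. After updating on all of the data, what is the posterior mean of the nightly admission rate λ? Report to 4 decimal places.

With a Gamma(shape α, rate β) prior, the Poisson likelihood is conjugate: the posterior is Gamma(α + ΣXᵢ, β + n).
Batch 1: sum of counts S = 24 over n = 6 nights.
After batch 1: Gamma(α+S, β+n) = Gamma(10.22+24, 3.00+6) = Gamma(34.22, 9.00).
Batch 2: sum of counts S = 37 over n = 10 nights.
After batch 2: Gamma(α+S, β+n) = Gamma(34.22+37, 9.00+10) = Gamma(71.22, 19.00).
Posterior mean = α/β = 71.22/19.00 = 3.7484.

3.7484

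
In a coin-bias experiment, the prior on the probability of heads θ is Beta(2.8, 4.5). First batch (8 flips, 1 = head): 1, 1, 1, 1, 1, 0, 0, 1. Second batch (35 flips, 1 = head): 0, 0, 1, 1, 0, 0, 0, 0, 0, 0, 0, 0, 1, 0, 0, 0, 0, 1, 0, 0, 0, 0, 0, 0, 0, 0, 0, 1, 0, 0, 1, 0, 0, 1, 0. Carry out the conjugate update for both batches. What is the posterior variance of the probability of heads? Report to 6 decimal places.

0.004200

The Beta prior is conjugate to a Binomial/Bernoulli likelihood; the update adds successes to α and failures to β.
After batch 1: Beta(2.8+6, 4.5+2) = Beta(8.8, 6.5).
After batch 2: Beta(8.8+7, 6.5+28) = Beta(15.8, 34.5).
Var = αβ/((α+β)²(α+β+1)) = 15.8·34.5/(50.3²·51.3) = 0.004200.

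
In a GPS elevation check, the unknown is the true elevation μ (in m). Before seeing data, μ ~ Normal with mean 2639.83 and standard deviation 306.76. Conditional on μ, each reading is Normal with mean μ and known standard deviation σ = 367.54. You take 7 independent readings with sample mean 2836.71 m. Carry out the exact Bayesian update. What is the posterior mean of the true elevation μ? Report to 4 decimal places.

2803.2057

For Normal data with known variance σ², a Normal(μ₀, σ₀²) prior on μ is conjugate. Posterior precision = 1/σ₀² + n/σ²; posterior mean is the precision-weighted average of μ₀ and x̄.
n·x̄ = 7·2836.71 = 19856.97.
σ₀² = 306.76² = 94101.6976, σ² = 367.54² = 135085.6516; σ² + n·σ₀² = 135085.6516 + 7·94101.6976 = 793797.5348.
Posterior mean = (μ₀/σ₀² + n·x̄/σ²)/(1/σ₀² + n/σ²) = (σ²·μ₀ + σ₀²·n·x̄)/(σ² + n·σ₀²) = (135085.6516·2639.83 + 94101.6976·19856.97)/793797.5348 = 2225177741.8555/793797.5348 = 2803.2057.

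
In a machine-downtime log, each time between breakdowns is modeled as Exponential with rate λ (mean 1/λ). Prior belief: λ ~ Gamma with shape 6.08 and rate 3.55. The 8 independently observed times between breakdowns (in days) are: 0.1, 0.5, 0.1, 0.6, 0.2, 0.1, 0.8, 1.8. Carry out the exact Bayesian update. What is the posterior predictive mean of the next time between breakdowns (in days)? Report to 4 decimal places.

0.5925

With a Gamma(shape α, rate β) prior on the exponential rate λ, the posterior after n observations with total T = Σxᵢ is Gamma(α+n, β+T).
Sum of observations T = 4.2 days; n = 8.
Posterior: Gamma(6.08+8, 3.55+4.2) = Gamma(14.08, 7.75).
The predictive distribution for the next observation is Lomax; its mean is β/(α−1) = 7.75/13.08 = 0.5925.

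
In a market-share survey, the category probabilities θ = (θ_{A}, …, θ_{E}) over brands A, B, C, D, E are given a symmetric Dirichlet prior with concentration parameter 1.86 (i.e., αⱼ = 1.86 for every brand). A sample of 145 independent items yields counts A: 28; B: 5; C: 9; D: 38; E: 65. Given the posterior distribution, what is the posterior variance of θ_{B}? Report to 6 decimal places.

The Dirichlet prior is conjugate to the Multinomial likelihood: each posterior αⱼ = prior αⱼ + observed count nⱼ.
Posterior concentration: (29.86, 6.86, 10.86, 39.86, 66.86), total = 154.30.
Var[θ_j] = α_j(Σα−α_j)/((Σα)²(Σα+1)) = 6.86·147.44/(154.30²·155.30) = 0.000274.

0.000274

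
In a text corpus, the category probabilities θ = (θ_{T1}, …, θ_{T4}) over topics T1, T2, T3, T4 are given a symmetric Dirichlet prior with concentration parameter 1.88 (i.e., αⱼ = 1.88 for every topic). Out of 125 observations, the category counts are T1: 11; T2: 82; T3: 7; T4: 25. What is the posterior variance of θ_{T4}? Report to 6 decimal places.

The Dirichlet prior is conjugate to the Multinomial likelihood: each posterior αⱼ = prior αⱼ + observed count nⱼ.
Posterior concentration: (12.88, 83.88, 8.88, 26.88), total = 132.52.
Var[θ_j] = α_j(Σα−α_j)/((Σα)²(Σα+1)) = 26.88·105.64/(132.52²·133.52) = 0.001211.

0.001211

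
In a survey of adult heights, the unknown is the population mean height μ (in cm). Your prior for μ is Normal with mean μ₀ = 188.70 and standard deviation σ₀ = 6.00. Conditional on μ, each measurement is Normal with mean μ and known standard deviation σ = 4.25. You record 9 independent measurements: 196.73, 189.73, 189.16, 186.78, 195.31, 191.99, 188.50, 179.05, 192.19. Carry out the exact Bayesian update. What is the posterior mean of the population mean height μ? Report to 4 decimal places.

189.8724

For Normal data with known variance σ², a Normal(μ₀, σ₀²) prior on μ is conjugate. Posterior precision = 1/σ₀² + n/σ²; posterior mean is the precision-weighted average of μ₀ and x̄.
Σxᵢ = 196.73 + 189.73 + 189.16 + 186.78 + 195.31 + 191.99 + 188.50 + 179.05 + 192.19 = 1709.44, so n·x̄ = 1709.44.
σ₀² = 6.00² = 36, σ² = 4.25² = 18.0625; σ² + n·σ₀² = 18.0625 + 9·36 = 342.0625.
Posterior mean = (μ₀/σ₀² + n·x̄/σ²)/(1/σ₀² + n/σ²) = (σ²·μ₀ + σ₀²·n·x̄)/(σ² + n·σ₀²) = (18.0625·188.70 + 36·1709.44)/342.0625 = 64948.23375/342.0625 = 189.8724.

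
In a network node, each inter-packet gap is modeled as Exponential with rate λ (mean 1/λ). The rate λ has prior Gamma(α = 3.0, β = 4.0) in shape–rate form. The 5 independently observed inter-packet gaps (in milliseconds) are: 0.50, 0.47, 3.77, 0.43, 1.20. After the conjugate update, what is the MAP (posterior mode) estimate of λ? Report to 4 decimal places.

0.6750

With a Gamma(shape α, rate β) prior on the exponential rate λ, the posterior after n observations with total T = Σxᵢ is Gamma(α+n, β+T).
Sum of observations T = 6.37 milliseconds; n = 5.
Posterior: Gamma(3.0+5, 4.0+6.37) = Gamma(8.0, 10.37).
Mode = (α−1)/β = 0.6750.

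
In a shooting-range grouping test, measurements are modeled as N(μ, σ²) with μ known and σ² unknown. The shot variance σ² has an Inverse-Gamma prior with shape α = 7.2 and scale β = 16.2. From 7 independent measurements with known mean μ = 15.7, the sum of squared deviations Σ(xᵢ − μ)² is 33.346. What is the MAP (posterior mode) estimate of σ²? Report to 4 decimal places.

With known mean μ and an Inverse-Gamma(α, β) prior on σ², the Normal likelihood is conjugate: posterior is Inv-Gamma(α + n/2, β + Σ(xᵢ−μ)²/2).
Posterior: Inv-Gamma(7.2 + 7/2, 16.2 + 33.346/2) = Inv-Gamma(10.70, 32.8730).
Mode = β/(α+1) = 32.8730/11.70 = 2.8097.

2.8097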